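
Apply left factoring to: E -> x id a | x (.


Common prefix: 'x'
Factored: E -> x E', E' -> id a | (


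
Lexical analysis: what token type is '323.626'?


Pattern: digits with a decimal point
Type: FLOAT_LITERAL


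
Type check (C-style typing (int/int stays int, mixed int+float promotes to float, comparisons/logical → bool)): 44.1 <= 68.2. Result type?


Operand types: float <= float
Rule: comparison yields bool
Result type: bool


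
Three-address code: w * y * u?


Break into single-operator statements:
t1 = w * y
t2 = t1 * u


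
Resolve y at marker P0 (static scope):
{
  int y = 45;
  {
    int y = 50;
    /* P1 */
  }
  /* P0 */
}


y declared in the same block as P0
y = 45


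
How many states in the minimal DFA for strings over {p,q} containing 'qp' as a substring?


KMP-style automaton: 2 progress states + 1 absorbing accept = 3
Minimal DFA: 3 states


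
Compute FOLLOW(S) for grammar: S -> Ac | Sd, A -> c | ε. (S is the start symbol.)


$ ∈ FOLLOW(S). For each A -> αBβ: add FIRST(β)\{ε} to FOLLOW(B); if β nullable, add FOLLOW(A).
FOLLOW(S) = {$, d}


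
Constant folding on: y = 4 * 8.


4 * 8 = 32 at compile time
Optimized: y = 32


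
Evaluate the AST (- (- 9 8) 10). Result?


Evaluate inner: (- 9 8) = 1
Evaluate root: (- 1 10) = -9
Result: -9


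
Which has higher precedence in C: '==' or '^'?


'==' is equality (level 6); '^' is bitwise XOR (level 4)
Higher level binds tighter
'==' has higher precedence than '^'


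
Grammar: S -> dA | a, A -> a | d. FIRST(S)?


Per alternative of S: FIRST(dA) = {d}; FIRST(a) = {a}
FIRST(S) = {a, d}


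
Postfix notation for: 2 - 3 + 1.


Left to right (same or higher precedence on left)
Postfix: 2 3 - 1 +


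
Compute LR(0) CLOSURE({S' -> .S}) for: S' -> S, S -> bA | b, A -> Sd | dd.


Start: S' -> .S
For each item with dot before a nonterminal B, add B -> .γ for every B-production
Closure: [S' -> .S, S -> .bA, S -> .b]


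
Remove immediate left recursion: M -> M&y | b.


Left-recursive alternatives: M&y; non-recursive: b
Introduce M': M -> bM', M' -> &yM' | ε


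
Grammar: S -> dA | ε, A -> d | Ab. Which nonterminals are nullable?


A nonterminal is nullable iff some alternative derives ε (directly, or every symbol in it is nullable)
Nullable: {S}


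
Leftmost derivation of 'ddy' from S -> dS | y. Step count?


Derivation: S => dS => ddS => ddy
Steps: 3


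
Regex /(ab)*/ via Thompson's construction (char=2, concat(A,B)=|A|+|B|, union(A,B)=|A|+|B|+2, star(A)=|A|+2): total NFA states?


Syntax tree has 2 char leaf(s), 0 union(s), 1 star(s)
chars contribute 2×2 = 4; each union adds +2; each star adds +2
Total: 4 + 0 + 2 = 6 states


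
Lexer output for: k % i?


Scan left to right, longest-match per lexeme
Tokens: ID(k), OP(%), ID(i)


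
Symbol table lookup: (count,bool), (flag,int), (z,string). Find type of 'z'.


Lookup 'z' → type string


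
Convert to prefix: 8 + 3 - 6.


left-to-right (same/higher precedence on left): tree is (- (+ 8 3) 6)
Prefix: - + 8 3 6


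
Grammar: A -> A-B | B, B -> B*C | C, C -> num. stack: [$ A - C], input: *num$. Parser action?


'C' (not preceded by B*) is the handle for B -> C
Action: reduce (B -> C)


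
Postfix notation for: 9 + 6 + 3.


Left to right (same or higher precedence on left)
Postfix: 9 6 + 3 +


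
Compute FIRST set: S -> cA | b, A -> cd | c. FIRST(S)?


Per alternative of S: FIRST(cA) = {c}; FIRST(b) = {b}
FIRST(S) = {b, c}


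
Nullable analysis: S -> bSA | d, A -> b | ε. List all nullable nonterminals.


A nonterminal is nullable iff some alternative derives ε (directly, or every symbol in it is nullable)
Nullable: {A}


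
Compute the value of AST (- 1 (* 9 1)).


Evaluate inner: (* 9 1) = 9
Evaluate root: (- 1 9) = -8
Result: -8


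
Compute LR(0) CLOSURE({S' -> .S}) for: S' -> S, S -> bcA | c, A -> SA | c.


Start: S' -> .S
For each item with dot before a nonterminal B, add B -> .γ for every B-production
Closure: [S' -> .S, S -> .bcA, S -> .c]


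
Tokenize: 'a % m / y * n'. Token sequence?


Scan left to right, longest-match per lexeme
Tokens: ID(a), OP(%), ID(m), OP(/), ID(y), OP(*), ID(n)


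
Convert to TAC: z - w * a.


Break into single-operator statements:
t1 = w * a
t2 = z - t1


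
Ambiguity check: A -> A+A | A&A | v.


'v+v&v' has two parse trees (no precedence encoded between + and &)
Ambiguous


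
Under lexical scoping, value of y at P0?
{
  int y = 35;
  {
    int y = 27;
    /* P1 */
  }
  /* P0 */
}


y declared in the same block as P0
y = 35


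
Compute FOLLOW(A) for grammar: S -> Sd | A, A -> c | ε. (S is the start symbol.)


$ ∈ FOLLOW(S). For each A -> αBβ: add FIRST(β)\{ε} to FOLLOW(B); if β nullable, add FOLLOW(A).
FOLLOW(A) = {$, d}


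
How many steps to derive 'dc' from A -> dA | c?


Derivation: A => dA => dc
Steps: 2


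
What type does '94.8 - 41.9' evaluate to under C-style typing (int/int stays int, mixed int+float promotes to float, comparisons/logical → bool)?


Operand types: float - float
Rule: mixed int/float promotes to float; int/int stays int
Result type: float


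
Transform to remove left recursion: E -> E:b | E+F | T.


Left-recursive alternatives: E:b, E+F; non-recursive: T
Introduce E': E -> TE', E' -> :bE' | +FE' | ε


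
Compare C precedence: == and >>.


'>>' is shift (level 8); '==' is equality (level 6)
Higher level binds tighter
'>>' has higher precedence than '=='


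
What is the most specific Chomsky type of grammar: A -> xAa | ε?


Single nonterminal LHS, but x^n a^n is not regular
Classification: Type 2 (Context-Free)


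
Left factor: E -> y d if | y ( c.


Common prefix: 'y'
Factored: E -> y E', E' -> d if | ( c


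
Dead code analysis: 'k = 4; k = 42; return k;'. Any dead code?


first assignment to k is overwritten before any read
Dead: 'k = 4'


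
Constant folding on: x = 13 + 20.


13 + 20 = 33 at compile time
Optimized: x = 33


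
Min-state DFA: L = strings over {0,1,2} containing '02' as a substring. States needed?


KMP-style automaton: 2 progress states + 1 absorbing accept = 3
Minimal DFA: 3 states


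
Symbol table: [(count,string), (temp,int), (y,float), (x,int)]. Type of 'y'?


Lookup 'y' → type float


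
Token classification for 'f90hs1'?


Pattern: letter/underscore followed by alphanumerics, not a keyword
Type: IDENTIFIER


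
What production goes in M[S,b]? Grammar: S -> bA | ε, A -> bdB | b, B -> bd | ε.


For [S, b]: 'b' ∈ FIRST(bA)
Entry: S -> bA


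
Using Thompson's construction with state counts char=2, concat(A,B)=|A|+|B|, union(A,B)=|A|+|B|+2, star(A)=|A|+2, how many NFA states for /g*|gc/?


Syntax tree has 3 char leaf(s), 1 union(s), 1 star(s)
chars contribute 3×2 = 6; each union adds +2; each star adds +2
Total: 6 + 2 + 2 = 10 states


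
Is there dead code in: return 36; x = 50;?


statement follows a return and is unreachable
Dead: 'x = 50'


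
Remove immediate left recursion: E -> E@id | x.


Left-recursive alternatives: E@id; non-recursive: x
Introduce E': E -> xE', E' -> @idE' | ε


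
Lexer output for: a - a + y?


Scan left to right, longest-match per lexeme
Tokens: ID(a), OP(-), ID(a), OP(+), ID(y)


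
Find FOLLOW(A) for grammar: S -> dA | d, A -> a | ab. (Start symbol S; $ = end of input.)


$ ∈ FOLLOW(S). For each A -> αBβ: add FIRST(β)\{ε} to FOLLOW(B); if β nullable, add FOLLOW(A).
FOLLOW(A) = {$}


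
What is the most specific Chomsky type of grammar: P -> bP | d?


Right-linear: every RHS is a terminal or a terminal followed by one nonterminal
Classification: Type 3 (Regular)


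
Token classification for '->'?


Pattern: operator symbol
Type: OPERATOR


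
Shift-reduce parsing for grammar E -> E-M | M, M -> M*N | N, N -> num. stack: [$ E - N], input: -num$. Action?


'N' (not preceded by M*) is the handle for M -> N
Action: reduce (M -> N)


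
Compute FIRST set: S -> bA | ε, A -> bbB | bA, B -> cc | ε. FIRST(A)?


Per alternative of A: FIRST(bbB) = {b}; FIRST(bA) = {b}
FIRST(A) = {b}


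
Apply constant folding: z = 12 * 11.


12 * 11 = 132 at compile time
Optimized: z = 132


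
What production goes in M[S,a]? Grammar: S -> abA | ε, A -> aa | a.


For [S, a]: 'a' ∈ FIRST(abA)
Entry: S -> abA


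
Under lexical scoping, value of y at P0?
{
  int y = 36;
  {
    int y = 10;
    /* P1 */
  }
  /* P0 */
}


y declared in the same block as P0
y = 36


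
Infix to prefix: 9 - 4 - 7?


left-to-right (same/higher precedence on left): tree is (- (- 9 4) 7)
Prefix: - - 9 4 7


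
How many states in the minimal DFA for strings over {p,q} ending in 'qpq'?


Track the longest suffix of input matching a prefix of 'qpq': 4 classes (prefixes of length 0..3)
Minimal DFA: 4 states


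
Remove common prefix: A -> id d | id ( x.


Common prefix: 'id'
Factored: A -> id A', A' -> d | ( x


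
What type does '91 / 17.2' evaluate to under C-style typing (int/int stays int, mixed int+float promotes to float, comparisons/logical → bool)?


Operand types: int / float
Rule: mixed int/float promotes to float; int/int stays int
Result type: float


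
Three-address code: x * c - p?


Break into single-operator statements:
t1 = x * c
t2 = t1 - p


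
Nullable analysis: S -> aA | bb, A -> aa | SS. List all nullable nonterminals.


A nonterminal is nullable iff some alternative derives ε (directly, or every symbol in it is nullable)
Nullable: {}


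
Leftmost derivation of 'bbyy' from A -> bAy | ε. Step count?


Derivation: A => bAy => bbAyy => bbyy
Steps: 3


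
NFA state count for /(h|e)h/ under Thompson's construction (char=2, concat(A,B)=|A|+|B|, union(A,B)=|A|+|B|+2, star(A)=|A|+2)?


Syntax tree has 3 char leaf(s), 1 union(s), 0 star(s)
chars contribute 3×2 = 6; each union adds +2; each star adds +2
Total: 6 + 2 + 0 = 8 states


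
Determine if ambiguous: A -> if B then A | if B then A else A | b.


dangling else: 'if B then if B then b else b' parses two ways
Ambiguous


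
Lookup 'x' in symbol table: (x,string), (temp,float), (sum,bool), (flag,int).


Lookup 'x' → type string


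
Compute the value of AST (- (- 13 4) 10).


Evaluate inner: (- 13 4) = 9
Evaluate root: (- 9 10) = -1
Result: -1


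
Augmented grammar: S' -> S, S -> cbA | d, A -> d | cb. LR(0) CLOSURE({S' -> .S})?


Start: S' -> .S
For each item with dot before a nonterminal B, add B -> .γ for every B-production
Closure: [S' -> .S, S -> .cbA, S -> .d]


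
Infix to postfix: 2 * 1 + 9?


Left to right (same or higher precedence on left)
Postfix: 2 1 * 9 +


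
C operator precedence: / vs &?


'/' is multiplicative (level 10); '&' is bitwise AND (level 5)
Higher level binds tighter
'/' has higher precedence than '&'


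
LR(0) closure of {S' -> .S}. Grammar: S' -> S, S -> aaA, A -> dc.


Start: S' -> .S
For each item with dot before a nonterminal B, add B -> .γ for every B-production
Closure: [S' -> .S, S -> .aaA]


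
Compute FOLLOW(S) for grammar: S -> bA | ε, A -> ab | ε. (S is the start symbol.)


$ ∈ FOLLOW(S). For each A -> αBβ: add FIRST(β)\{ε} to FOLLOW(B); if β nullable, add FOLLOW(A).
FOLLOW(S) = {$}


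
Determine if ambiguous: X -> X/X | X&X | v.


'v/v&v' has two parse trees (no precedence encoded between / and &)
Ambiguous


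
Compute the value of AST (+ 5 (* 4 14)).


Evaluate inner: (* 4 14) = 56
Evaluate root: (+ 5 56) = 61
Result: 61


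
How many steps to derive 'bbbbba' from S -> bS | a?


Derivation: S => bS => bbS => bbbS => bbbbS => bbbbbS => bbbbba
Steps: 6


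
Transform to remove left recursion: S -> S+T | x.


Left-recursive alternatives: S+T; non-recursive: x
Introduce S': S -> xS', S' -> +TS' | ε


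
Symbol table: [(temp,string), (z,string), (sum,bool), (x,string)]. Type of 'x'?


Lookup 'x' → type string


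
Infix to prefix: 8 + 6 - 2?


left-to-right (same/higher precedence on left): tree is (- (+ 8 6) 2)
Prefix: - + 8 6 2


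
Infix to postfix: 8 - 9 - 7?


Left to right (same or higher precedence on left)
Postfix: 8 9 - 7 -


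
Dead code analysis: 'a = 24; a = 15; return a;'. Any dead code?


first assignment to a is overwritten before any read
Dead: 'a = 24'


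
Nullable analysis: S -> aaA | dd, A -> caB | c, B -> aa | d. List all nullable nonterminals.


A nonterminal is nullable iff some alternative derives ε (directly, or every symbol in it is nullable)
Nullable: {}


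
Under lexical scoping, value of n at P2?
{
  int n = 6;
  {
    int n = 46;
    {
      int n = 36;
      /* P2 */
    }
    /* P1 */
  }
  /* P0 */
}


n declared in the same block as P2
n = 36


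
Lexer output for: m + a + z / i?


Scan left to right, longest-match per lexeme
Tokens: ID(m), OP(+), ID(a), OP(+), ID(z), OP(/), ID(i)


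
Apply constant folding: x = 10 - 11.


10 - 11 = -1 at compile time
Optimized: x = -1


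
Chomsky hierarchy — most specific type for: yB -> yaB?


LHS has context (more than one symbol) and |LHS| ≤ |RHS|
Classification: Type 1 (Context-Sensitive)


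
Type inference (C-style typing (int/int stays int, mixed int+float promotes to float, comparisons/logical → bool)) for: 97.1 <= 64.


Operand types: float <= int
Rule: comparison yields bool
Result type: bool


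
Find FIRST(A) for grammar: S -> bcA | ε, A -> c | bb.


Per alternative of A: FIRST(c) = {c}; FIRST(bb) = {b}
FIRST(A) = {b, c}


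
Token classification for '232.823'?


Pattern: digits with a decimal point
Type: FLOAT_LITERAL


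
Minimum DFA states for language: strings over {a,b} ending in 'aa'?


Track the longest suffix of input matching a prefix of 'aa': 3 classes (prefixes of length 0..2)
Minimal DFA: 3 states


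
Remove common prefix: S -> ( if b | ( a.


Common prefix: '('
Factored: S -> ( S', S' -> if b | a


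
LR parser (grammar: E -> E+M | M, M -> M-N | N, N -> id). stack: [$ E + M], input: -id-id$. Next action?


'-' can extend M; shift to build M -> M-N
Action: shift


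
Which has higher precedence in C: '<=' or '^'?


'<=' is relational (level 7); '^' is bitwise XOR (level 4)
Higher level binds tighter
'<=' has higher precedence than '^'


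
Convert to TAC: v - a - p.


Break into single-operator statements:
t1 = v - a
t2 = t1 - p


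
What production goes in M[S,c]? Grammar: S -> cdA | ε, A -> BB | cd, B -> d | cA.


For [S, c]: 'c' ∈ FIRST(cdA)
Entry: S -> cdA


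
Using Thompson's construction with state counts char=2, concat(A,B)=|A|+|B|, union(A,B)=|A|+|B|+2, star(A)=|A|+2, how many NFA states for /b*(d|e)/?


Syntax tree has 3 char leaf(s), 1 union(s), 1 star(s)
chars contribute 3×2 = 6; each union adds +2; each star adds +2
Total: 6 + 2 + 2 = 10 states


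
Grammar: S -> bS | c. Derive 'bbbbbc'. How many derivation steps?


Derivation: S => bS => bbS => bbbS => bbbbS => bbbbbS => bbbbbc
Steps: 6


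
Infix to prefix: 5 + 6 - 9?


left-to-right (same/higher precedence on left): tree is (- (+ 5 6) 9)
Prefix: - + 5 6 9


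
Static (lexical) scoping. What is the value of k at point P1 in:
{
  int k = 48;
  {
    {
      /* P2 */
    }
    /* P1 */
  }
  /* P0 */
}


P1's block does not declare k; resolves to the enclosing declaration at depth 0
k = 48


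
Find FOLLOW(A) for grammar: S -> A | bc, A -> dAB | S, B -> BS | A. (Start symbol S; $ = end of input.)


$ ∈ FOLLOW(S). For each A -> αBβ: add FIRST(β)\{ε} to FOLLOW(B); if β nullable, add FOLLOW(A).
FOLLOW(A) = {$, b, d}


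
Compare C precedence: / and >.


'/' is multiplicative (level 10); '>' is relational (level 7)
Higher level binds tighter
'/' has higher precedence than '>'


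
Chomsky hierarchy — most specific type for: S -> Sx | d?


Left-linear: every RHS is a terminal or one nonterminal followed by a terminal
Classification: Type 3 (Regular)


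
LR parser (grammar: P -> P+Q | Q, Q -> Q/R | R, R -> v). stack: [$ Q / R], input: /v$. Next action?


handle 'Q/R' on top
Action: reduce (Q -> Q/R)


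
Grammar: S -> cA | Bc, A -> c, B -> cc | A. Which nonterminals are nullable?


A nonterminal is nullable iff some alternative derives ε (directly, or every symbol in it is nullable)
Nullable: {}


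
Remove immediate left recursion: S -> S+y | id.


Left-recursive alternatives: S+y; non-recursive: id
Introduce S': S -> idS', S' -> +yS' | ε


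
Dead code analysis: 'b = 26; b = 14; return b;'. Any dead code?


first assignment to b is overwritten before any read
Dead: 'b = 26'


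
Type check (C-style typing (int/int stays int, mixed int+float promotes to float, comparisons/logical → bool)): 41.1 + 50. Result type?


Operand types: float + int
Rule: mixed int/float promotes to float; int/int stays int
Result type: float


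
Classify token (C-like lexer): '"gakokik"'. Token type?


Pattern: double-quoted sequence
Type: STRING_LITERAL


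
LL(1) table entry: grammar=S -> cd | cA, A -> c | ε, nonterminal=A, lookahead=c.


For [A, c]: 'c' ∈ FIRST(c)
Entry: A -> c


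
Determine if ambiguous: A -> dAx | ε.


balanced d^n…x^n: each string has a unique parse
Unambiguous


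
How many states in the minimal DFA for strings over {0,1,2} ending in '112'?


Track the longest suffix of input matching a prefix of '112': 4 classes (prefixes of length 0..3)
Minimal DFA: 4 states


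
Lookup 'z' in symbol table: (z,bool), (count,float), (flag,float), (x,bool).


Lookup 'z' → type bool


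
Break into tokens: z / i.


Scan left to right, longest-match per lexeme
Tokens: ID(z), OP(/), ID(i)


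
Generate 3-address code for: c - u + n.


Break into single-operator statements:
t1 = c - u
t2 = t1 + n


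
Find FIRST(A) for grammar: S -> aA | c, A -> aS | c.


Per alternative of A: FIRST(aS) = {a}; FIRST(c) = {c}
FIRST(A) = {a, c}


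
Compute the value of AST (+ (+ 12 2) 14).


Evaluate inner: (+ 12 2) = 14
Evaluate root: (+ 14 14) = 28
Result: 28


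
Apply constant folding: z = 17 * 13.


17 * 13 = 221 at compile time
Optimized: z = 221


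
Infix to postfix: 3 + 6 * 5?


* has higher precedence, evaluate 6*5 first
Postfix: 3 6 5 * +


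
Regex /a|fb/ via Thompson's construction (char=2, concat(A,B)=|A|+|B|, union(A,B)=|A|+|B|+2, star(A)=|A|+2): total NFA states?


Syntax tree has 3 char leaf(s), 1 union(s), 0 star(s)
chars contribute 3×2 = 6; each union adds +2; each star adds +2
Total: 6 + 2 + 0 = 8 states


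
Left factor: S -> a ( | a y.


Common prefix: 'a'
Factored: S -> a S', S' -> ( | y


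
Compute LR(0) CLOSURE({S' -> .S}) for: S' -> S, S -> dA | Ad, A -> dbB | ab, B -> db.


Start: S' -> .S
For each item with dot before a nonterminal B, add B -> .γ for every B-production
Closure: [S' -> .S, S -> .dA, S -> .Ad, A -> .dbB, A -> .ab]


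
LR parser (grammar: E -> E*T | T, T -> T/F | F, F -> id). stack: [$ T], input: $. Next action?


lookahead ∉ {/} so T won't extend; reduce E -> T
Action: reduce (E -> T)


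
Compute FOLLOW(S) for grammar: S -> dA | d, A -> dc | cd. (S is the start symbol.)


$ ∈ FOLLOW(S). For each A -> αBβ: add FIRST(β)\{ε} to FOLLOW(B); if β nullable, add FOLLOW(A).
FOLLOW(S) = {$}


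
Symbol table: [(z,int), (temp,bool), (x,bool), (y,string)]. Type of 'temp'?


Lookup 'temp' → type bool


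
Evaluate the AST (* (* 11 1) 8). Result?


Evaluate inner: (* 11 1) = 11
Evaluate root: (* 11 8) = 88
Result: 88


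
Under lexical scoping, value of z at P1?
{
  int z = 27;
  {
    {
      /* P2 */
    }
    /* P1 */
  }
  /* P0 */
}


P1's block does not declare z; resolves to the enclosing declaration at depth 0
z = 27


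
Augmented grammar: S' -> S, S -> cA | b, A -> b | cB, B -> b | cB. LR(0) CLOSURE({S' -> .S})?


Start: S' -> .S
For each item with dot before a nonterminal B, add B -> .γ for every B-production
Closure: [S' -> .S, S -> .cA, S -> .b]


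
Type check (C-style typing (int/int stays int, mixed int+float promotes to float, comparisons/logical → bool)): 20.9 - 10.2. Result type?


Operand types: float - float
Rule: mixed int/float promotes to float; int/int stays int
Result type: float


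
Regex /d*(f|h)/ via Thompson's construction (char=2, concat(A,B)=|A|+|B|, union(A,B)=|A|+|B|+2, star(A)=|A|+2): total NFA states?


Syntax tree has 3 char leaf(s), 1 union(s), 1 star(s)
chars contribute 3×2 = 6; each union adds +2; each star adds +2
Total: 6 + 2 + 2 = 10 states


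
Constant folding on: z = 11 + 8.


11 + 8 = 19 at compile time
Optimized: z = 19


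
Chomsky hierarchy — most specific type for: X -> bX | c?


Right-linear: every RHS is a terminal or a terminal followed by one nonterminal
Classification: Type 3 (Regular)


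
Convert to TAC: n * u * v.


Break into single-operator statements:
t1 = n * u
t2 = t1 * v


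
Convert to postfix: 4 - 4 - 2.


Left to right (same or higher precedence on left)
Postfix: 4 4 - 2 -


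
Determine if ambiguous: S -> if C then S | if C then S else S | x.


dangling else: 'if C then if C then x else x' parses two ways
Ambiguous


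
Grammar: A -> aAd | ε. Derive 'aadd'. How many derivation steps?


Derivation: A => aAd => aaAdd => aadd
Steps: 3


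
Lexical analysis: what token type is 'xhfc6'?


Pattern: letter/underscore followed by alphanumerics, not a keyword
Type: IDENTIFIER


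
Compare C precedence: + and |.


'+' is additive (level 9); '|' is bitwise OR (level 3)
Higher level binds tighter
'+' has higher precedence than '|'


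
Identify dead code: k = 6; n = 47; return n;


k is assigned but never read
Dead: 'k = 6'


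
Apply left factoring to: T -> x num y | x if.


Common prefix: 'x'
Factored: T -> x T', T' -> num y | if


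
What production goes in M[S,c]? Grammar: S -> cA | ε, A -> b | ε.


For [S, c]: 'c' ∈ FIRST(cA)
Entry: S -> cA


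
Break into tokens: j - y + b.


Scan left to right, longest-match per lexeme
Tokens: ID(j), OP(-), ID(y), OP(+), ID(b)


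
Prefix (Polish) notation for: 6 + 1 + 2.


left-to-right (same/higher precedence on left): tree is (+ (+ 6 1) 2)
Prefix: + + 6 1 2


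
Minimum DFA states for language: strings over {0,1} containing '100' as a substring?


KMP-style automaton: 3 progress states + 1 absorbing accept = 4
Minimal DFA: 4 states


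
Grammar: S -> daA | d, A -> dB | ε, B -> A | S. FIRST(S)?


Per alternative of S: FIRST(daA) = {d}; FIRST(d) = {d}
FIRST(S) = {d}


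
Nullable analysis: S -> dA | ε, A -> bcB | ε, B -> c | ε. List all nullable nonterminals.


A nonterminal is nullable iff some alternative derives ε (directly, or every symbol in it is nullable)
Nullable: {A, B, S}


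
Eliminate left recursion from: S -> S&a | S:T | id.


Left-recursive alternatives: S&a, S:T; non-recursive: id
Introduce S': S -> idS', S' -> &aS' | :TS' | ε


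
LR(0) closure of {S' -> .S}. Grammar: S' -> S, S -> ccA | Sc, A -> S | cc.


Start: S' -> .S
For each item with dot before a nonterminal B, add B -> .γ for every B-production
Closure: [S' -> .S, S -> .ccA, S -> .Sc]


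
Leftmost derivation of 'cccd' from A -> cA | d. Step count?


Derivation: A => cA => ccA => cccA => cccd
Steps: 4


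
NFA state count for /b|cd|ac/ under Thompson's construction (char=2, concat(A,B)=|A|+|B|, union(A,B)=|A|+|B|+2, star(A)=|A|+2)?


Syntax tree has 5 char leaf(s), 2 union(s), 0 star(s)
chars contribute 5×2 = 10; each union adds +2; each star adds +2
Total: 10 + 4 + 0 = 14 states


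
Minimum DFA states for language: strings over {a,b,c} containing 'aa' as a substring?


KMP-style automaton: 2 progress states + 1 absorbing accept = 3
Minimal DFA: 3 states


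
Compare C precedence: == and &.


'==' is equality (level 6); '&' is bitwise AND (level 5)
Higher level binds tighter
'==' has higher precedence than '&'


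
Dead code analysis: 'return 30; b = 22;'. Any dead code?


statement follows a return and is unreachable
Dead: 'b = 22'


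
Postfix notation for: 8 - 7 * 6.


* has higher precedence, evaluate 7*6 first
Postfix: 8 7 6 * -


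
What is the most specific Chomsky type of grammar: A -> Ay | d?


Left-linear: every RHS is a terminal or one nonterminal followed by a terminal
Classification: Type 3 (Regular)


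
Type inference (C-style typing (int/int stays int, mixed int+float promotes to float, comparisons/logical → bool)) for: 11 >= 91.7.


Operand types: int >= float
Rule: comparison yields bool
Result type: bool


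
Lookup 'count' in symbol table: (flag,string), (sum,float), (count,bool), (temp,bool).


Lookup 'count' → type bool


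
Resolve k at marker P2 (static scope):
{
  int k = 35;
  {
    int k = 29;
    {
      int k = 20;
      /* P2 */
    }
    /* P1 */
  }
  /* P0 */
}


k declared in the same block as P2
k = 20


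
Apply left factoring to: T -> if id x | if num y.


Common prefix: 'if'
Factored: T -> if T', T' -> id x | num y


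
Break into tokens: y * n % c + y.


Scan left to right, longest-match per lexeme
Tokens: ID(y), OP(*), ID(n), OP(%), ID(c), OP(+), ID(y)


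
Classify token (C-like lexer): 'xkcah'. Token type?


Pattern: letter/underscore followed by alphanumerics, not a keyword
Type: IDENTIFIER


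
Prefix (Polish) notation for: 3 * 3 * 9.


left-to-right (same/higher precedence on left): tree is (* (* 3 3) 9)
Prefix: * * 3 3 9


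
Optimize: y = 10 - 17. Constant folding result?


10 - 17 = -7 at compile time
Optimized: y = -7


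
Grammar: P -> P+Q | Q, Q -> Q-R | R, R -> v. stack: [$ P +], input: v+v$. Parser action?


no handle ('P+' is not any RHS); shift 'v'
Action: shift


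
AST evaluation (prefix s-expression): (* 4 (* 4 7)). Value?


Evaluate inner: (* 4 7) = 28
Evaluate root: (* 4 28) = 112
Result: 112


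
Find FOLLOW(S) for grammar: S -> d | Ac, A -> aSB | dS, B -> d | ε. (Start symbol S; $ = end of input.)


$ ∈ FOLLOW(S). For each A -> αBβ: add FIRST(β)\{ε} to FOLLOW(B); if β nullable, add FOLLOW(A).
FOLLOW(S) = {$, c, d}


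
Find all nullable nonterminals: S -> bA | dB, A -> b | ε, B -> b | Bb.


A nonterminal is nullable iff some alternative derives ε (directly, or every symbol in it is nullable)
Nullable: {A}


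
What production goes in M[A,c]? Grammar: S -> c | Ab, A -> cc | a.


For [A, c]: 'c' ∈ FIRST(cc)
Entry: A -> cc


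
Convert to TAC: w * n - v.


Break into single-operator statements:
t1 = w * n
t2 = t1 - v


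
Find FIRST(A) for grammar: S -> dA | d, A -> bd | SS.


Per alternative of A: FIRST(bd) = {b}; FIRST(SS) = {d}
FIRST(A) = {b, d}


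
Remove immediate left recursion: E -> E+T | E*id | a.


Left-recursive alternatives: E+T, E*id; non-recursive: a
Introduce E': E -> aE', E' -> +TE' | *idE' | ε


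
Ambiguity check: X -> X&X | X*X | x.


'x&x*x' has two parse trees (no precedence encoded between & and *)
Ambiguous


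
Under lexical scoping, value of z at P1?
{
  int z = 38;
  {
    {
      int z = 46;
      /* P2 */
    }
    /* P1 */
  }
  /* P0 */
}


P1's block does not declare z; resolves to the enclosing declaration at depth 0
z = 38


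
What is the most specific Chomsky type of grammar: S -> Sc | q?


Left-linear: every RHS is a terminal or one nonterminal followed by a terminal
Classification: Type 3 (Regular)


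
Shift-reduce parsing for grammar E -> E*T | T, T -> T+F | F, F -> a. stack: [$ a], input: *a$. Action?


'a' on top is the handle for F -> a
Action: reduce (F -> a)


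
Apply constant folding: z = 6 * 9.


6 * 9 = 54 at compile time
Optimized: z = 54


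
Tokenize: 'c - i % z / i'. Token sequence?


Scan left to right, longest-match per lexeme
Tokens: ID(c), OP(-), ID(i), OP(%), ID(z), OP(/), ID(i)


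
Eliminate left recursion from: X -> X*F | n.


Left-recursive alternatives: X*F; non-recursive: n
Introduce X': X -> nX', X' -> *FX' | ε


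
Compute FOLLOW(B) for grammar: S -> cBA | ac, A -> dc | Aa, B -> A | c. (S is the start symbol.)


$ ∈ FOLLOW(S). For each A -> αBβ: add FIRST(β)\{ε} to FOLLOW(B); if β nullable, add FOLLOW(A).
FOLLOW(B) = {d}


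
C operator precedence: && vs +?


'+' is additive (level 9); '&&' is logical AND (level 2)
Higher level binds tighter
'+' has higher precedence than '&&'


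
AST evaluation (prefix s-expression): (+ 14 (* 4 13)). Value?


Evaluate inner: (* 4 13) = 52
Evaluate root: (+ 14 52) = 66
Result: 66


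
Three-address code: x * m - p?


Break into single-operator statements:
t1 = x * m
t2 = t1 - p


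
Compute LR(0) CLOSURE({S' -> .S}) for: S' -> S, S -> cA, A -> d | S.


Start: S' -> .S
For each item with dot before a nonterminal B, add B -> .γ for every B-production
Closure: [S' -> .S, S -> .cA]


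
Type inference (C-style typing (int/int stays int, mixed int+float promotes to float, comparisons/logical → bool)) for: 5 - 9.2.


Operand types: int - float
Rule: mixed int/float promotes to float; int/int stays int
Result type: float


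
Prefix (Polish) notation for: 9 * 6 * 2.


left-to-right (same/higher precedence on left): tree is (* (* 9 6) 2)
Prefix: * * 9 6 2


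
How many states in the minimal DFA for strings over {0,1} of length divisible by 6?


Track length mod 6: states 0..5, accept at 0
Minimal DFA: 6 states


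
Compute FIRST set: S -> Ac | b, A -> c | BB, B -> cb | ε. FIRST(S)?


Per alternative of S: FIRST(Ac) = {c}; FIRST(b) = {b}
FIRST(S) = {b, c}


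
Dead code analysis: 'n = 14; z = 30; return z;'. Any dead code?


n is assigned but never read
Dead: 'n = 14'


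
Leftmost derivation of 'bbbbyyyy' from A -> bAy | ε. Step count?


Derivation: A => bAy => bbAyy => bbbAyyy => bbbbAyyyy => bbbbyyyy
Steps: 5


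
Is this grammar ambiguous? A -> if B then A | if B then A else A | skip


dangling else: 'if B then if B then skip else skip' parses two ways
Ambiguous


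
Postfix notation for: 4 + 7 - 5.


Left to right (same or higher precedence on left)
Postfix: 4 7 + 5 -


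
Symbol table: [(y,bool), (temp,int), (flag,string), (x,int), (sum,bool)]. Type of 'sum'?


Lookup 'sum' → type bool


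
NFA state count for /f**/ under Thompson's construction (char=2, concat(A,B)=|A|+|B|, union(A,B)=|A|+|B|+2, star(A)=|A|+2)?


Syntax tree has 1 char leaf(s), 0 union(s), 2 star(s)
chars contribute 1×2 = 2; each union adds +2; each star adds +2
Total: 2 + 0 + 4 = 6 states


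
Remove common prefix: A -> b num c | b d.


Common prefix: 'b'
Factored: A -> b A', A' -> num c | d


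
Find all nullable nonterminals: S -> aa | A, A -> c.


A nonterminal is nullable iff some alternative derives ε (directly, or every symbol in it is nullable)
Nullable: {}


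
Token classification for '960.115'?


Pattern: digits with a decimal point
Type: FLOAT_LITERAL


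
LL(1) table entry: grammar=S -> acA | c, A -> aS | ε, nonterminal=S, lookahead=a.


For [S, a]: 'a' ∈ FIRST(acA)
Entry: S -> acA


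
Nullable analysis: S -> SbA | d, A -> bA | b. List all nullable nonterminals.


A nonterminal is nullable iff some alternative derives ε (directly, or every symbol in it is nullable)
Nullable: {}


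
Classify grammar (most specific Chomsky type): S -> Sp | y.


Left-linear: every RHS is a terminal or one nonterminal followed by a terminal
Classification: Type 3 (Regular)


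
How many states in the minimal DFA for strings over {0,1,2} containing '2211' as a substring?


KMP-style automaton: 4 progress states + 1 absorbing accept = 5
Minimal DFA: 5 states


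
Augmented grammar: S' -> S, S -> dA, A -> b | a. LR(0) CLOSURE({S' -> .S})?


Start: S' -> .S
For each item with dot before a nonterminal B, add B -> .γ for every B-production
Closure: [S' -> .S, S -> .dA]


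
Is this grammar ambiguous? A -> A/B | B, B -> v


precedence layered via separate nonterminal B: deterministic
Unambiguous


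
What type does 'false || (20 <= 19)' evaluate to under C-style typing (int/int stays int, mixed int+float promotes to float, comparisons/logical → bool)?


Operand types: bool || bool
Rule: logical operators take bool operands and yield bool
Result type: bool


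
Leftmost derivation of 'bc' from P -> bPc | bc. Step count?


Derivation: P => bc
Steps: 1


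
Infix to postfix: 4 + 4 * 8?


* has higher precedence, evaluate 4*8 first
Postfix: 4 4 8 * +


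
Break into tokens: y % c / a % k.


Scan left to right, longest-match per lexeme
Tokens: ID(y), OP(%), ID(c), OP(/), ID(a), OP(%), ID(k)


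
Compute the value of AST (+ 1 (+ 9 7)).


Evaluate inner: (+ 9 7) = 16
Evaluate root: (+ 1 16) = 17
Result: 17


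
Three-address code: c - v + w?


Break into single-operator statements:
t1 = c - v
t2 = t1 + w


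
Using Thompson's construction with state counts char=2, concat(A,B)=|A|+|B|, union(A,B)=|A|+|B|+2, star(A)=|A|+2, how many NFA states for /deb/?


Syntax tree has 3 char leaf(s), 0 union(s), 0 star(s)
chars contribute 3×2 = 6; each union adds +2; each star adds +2
Total: 6 + 0 + 0 = 6 states


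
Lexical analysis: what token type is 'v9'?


Pattern: letter/underscore followed by alphanumerics, not a keyword
Type: IDENTIFIER


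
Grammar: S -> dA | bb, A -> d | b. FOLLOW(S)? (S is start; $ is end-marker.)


$ ∈ FOLLOW(S). For each A -> αBβ: add FIRST(β)\{ε} to FOLLOW(B); if β nullable, add FOLLOW(A).
FOLLOW(S) = {$}


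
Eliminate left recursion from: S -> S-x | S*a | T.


Left-recursive alternatives: S-x, S*a; non-recursive: T
Introduce S': S -> TS', S' -> -xS' | *aS' | ε


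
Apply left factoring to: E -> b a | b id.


Common prefix: 'b'
Factored: E -> b E', E' -> a | id


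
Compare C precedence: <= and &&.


'<=' is relational (level 7); '&&' is logical AND (level 2)
Higher level binds tighter
'<=' has higher precedence than '&&'


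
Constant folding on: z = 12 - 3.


12 - 3 = 9 at compile time
Optimized: z = 9


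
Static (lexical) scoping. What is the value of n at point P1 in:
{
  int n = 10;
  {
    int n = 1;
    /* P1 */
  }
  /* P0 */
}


n declared in the same block as P1
n = 1


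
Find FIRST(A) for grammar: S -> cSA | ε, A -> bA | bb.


Per alternative of A: FIRST(bA) = {b}; FIRST(bb) = {b}
FIRST(A) = {b}


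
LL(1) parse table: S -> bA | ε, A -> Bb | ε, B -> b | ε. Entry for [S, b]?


For [S, b]: 'b' ∈ FIRST(bA)
Entry: S -> bA


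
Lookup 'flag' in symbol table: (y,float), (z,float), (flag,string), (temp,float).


Lookup 'flag' → type string


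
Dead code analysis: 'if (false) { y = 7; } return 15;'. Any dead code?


condition is constant false, so the whole block is unreachable
Dead: 'if (false) { y = 7; }'


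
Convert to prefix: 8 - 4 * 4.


'*' binds tighter: tree is (- 8 (* 4 4))
Prefix: - 8 * 4 4


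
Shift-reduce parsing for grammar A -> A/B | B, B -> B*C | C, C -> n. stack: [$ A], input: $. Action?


start symbol A on stack, input exhausted
Action: accept


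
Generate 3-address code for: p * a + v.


Break into single-operator statements:
t1 = p * a
t2 = t1 + v


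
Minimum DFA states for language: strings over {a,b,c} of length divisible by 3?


Track length mod 3: states 0..2, accept at 0
Minimal DFA: 3 states


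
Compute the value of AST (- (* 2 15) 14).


Evaluate inner: (* 2 15) = 30
Evaluate root: (- 30 14) = 16
Result: 16


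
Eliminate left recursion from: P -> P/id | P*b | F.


Left-recursive alternatives: P/id, P*b; non-recursive: F
Introduce P': P -> FP', P' -> /idP' | *bP' | ε


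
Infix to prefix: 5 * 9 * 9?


left-to-right (same/higher precedence on left): tree is (* (* 5 9) 9)
Prefix: * * 5 9 9


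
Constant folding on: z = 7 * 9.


7 * 9 = 63 at compile time
Optimized: z = 63


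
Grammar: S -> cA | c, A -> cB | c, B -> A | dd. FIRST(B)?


Per alternative of B: FIRST(A) = {c}; FIRST(dd) = {d}
FIRST(B) = {c, d}


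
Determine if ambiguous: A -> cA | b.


right-linear, alternatives start with distinct terminals 'c' vs 'b': unique leftmost derivation
Unambiguous


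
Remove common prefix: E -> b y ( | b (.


Common prefix: 'b'
Factored: E -> b E', E' -> y ( | (


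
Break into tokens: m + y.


Scan left to right, longest-match per lexeme
Tokens: ID(m), OP(+), ID(y)


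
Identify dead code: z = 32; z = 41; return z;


first assignment to z is overwritten before any read
Dead: 'z = 32'


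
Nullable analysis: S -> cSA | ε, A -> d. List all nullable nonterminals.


A nonterminal is nullable iff some alternative derives ε (directly, or every symbol in it is nullable)
Nullable: {S}


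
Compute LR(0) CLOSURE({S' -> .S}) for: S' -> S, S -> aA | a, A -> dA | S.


Start: S' -> .S
For each item with dot before a nonterminal B, add B -> .γ for every B-production
Closure: [S' -> .S, S -> .aA, S -> .a]


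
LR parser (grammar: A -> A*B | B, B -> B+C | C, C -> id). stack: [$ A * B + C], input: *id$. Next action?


handle 'B+C' on top
Action: reduce (B -> B+C)


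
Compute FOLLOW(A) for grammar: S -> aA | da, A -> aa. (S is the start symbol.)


$ ∈ FOLLOW(S). For each A -> αBβ: add FIRST(β)\{ε} to FOLLOW(B); if β nullable, add FOLLOW(A).
FOLLOW(A) = {$}


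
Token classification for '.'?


Pattern: operator symbol
Type: OPERATOR


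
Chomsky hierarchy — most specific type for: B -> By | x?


Left-linear: every RHS is a terminal or one nonterminal followed by a terminal
Classification: Type 3 (Regular)


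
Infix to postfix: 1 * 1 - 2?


Left to right (same or higher precedence on left)
Postfix: 1 1 * 2 -


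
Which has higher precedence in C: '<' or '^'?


'<' is relational (level 7); '^' is bitwise XOR (level 4)
Higher level binds tighter
'<' has higher precedence than '^'


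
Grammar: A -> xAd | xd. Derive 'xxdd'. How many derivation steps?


Derivation: A => xAd => xxdd
Steps: 2


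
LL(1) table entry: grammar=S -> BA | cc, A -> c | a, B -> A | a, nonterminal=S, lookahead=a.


For [S, a]: 'a' ∈ FIRST(BA)
Entry: S -> BA


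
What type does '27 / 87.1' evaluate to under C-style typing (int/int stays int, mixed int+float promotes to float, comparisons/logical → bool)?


Operand types: int / float
Rule: mixed int/float promotes to float; int/int stays int
Result type: float


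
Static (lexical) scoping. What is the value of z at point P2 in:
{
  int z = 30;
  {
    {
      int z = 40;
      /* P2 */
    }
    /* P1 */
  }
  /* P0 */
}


z declared in the same block as P2
z = 40


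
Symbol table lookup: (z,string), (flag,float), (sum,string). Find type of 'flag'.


Lookup 'flag' → type float


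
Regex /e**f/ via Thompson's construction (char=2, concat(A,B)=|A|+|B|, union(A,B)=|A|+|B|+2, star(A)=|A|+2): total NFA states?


Syntax tree has 2 char leaf(s), 0 union(s), 2 star(s)
chars contribute 2×2 = 4; each union adds +2; each star adds +2
Total: 4 + 0 + 4 = 8 states


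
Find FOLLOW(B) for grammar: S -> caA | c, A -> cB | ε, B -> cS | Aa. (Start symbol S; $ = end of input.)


$ ∈ FOLLOW(S). For each A -> αBβ: add FIRST(β)\{ε} to FOLLOW(B); if β nullable, add FOLLOW(A).
FOLLOW(B) = {$, a}
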